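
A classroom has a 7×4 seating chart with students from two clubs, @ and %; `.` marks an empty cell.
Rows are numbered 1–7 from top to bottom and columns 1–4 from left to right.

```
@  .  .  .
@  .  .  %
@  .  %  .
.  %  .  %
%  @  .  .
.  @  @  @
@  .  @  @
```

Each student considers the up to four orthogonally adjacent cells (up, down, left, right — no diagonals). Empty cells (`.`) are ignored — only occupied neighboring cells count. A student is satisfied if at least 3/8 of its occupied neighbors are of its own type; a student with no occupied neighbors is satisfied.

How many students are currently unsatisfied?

3

Row 1: (1,1)@ 1/1 ✓
Row 2: (2,1)@ 2/2 ✓ · (2,4)% 0/0 ✓
Row 3: (3,1)@ 1/1 ✓ · (3,3)% 0/0 ✓
Row 4: (4,2)% 0/1 ✗ · (4,4)% 0/0 ✓
Row 5: (5,1)% 0/1 ✗ · (5,2)@ 1/3 ✗
Row 6: (6,2)@ 2/2 ✓ · (6,3)@ 3/3 ✓ · (6,4)@ 2/2 ✓
Row 7: (7,1)@ 0/0 ✓ · (7,3)@ 2/2 ✓ · (7,4)@ 2/2 ✓
Unsatisfied: (4,2), (5,1), (5,2) — 3 in total.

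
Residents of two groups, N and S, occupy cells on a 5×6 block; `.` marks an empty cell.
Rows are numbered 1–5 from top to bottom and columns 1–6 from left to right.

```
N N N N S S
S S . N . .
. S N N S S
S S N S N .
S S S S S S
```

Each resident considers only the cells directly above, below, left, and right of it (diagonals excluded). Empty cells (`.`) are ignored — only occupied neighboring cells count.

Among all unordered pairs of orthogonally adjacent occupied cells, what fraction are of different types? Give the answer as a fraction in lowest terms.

4/11

Scan each occupied cell's neighbors to the right and below so each pair is counted once.
Row 1: N(1,1)–N(1,2)= N(1,1)–S(2,1)≠ N(1,2)–N(1,3)= N(1,2)–S(2,2)≠ N(1,3)–N(1,4)= N(1,4)–S(1,5)≠ N(1,4)–N(2,4)= S(1,5)–S(1,6)=  → 3/8 unlike.
Row 2: S(2,1)–S(2,2)= S(2,2)–S(3,2)= N(2,4)–N(3,4)=  → 0/3 unlike.
Row 3: S(3,2)–N(3,3)≠ S(3,2)–S(4,2)= N(3,3)–N(3,4)= N(3,3)–N(4,3)= N(3,4)–S(3,5)≠ N(3,4)–S(4,4)≠ S(3,5)–S(3,6)= S(3,5)–N(4,5)≠  → 4/8 unlike.
Row 4: S(4,1)–S(4,2)= S(4,1)–S(5,1)= S(4,2)–N(4,3)≠ S(4,2)–S(5,2)= N(4,3)–S(4,4)≠ N(4,3)–S(5,3)≠ S(4,4)–N(4,5)≠ S(4,4)–S(5,4)= N(4,5)–S(5,5)≠  → 5/9 unlike.
Row 5: S(5,1)–S(5,2)= S(5,2)–S(5,3)= S(5,3)–S(5,4)= S(5,4)–S(5,5)= S(5,5)–S(5,6)=  → 0/5 unlike.
Total adjacent occupied pairs: 33; unlike-type pairs: 12.
12/33 reduces to 4/11.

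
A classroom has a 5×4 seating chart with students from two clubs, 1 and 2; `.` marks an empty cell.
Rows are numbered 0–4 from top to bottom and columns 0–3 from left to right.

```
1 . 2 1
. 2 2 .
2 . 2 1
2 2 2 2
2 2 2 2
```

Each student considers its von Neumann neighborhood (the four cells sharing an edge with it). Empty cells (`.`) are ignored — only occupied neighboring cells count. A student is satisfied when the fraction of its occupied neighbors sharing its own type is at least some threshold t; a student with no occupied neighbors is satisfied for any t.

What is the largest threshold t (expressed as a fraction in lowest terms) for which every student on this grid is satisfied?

Row 0: (0,0)1 — no occupied neighbors · (0,2)2 1/2 · (0,3)1 0/1
Row 1: (1,1)2 1/1 · (1,2)2 3/3
Row 2: (2,0)2 1/1 · (2,2)2 2/3 · (2,3)1 0/2
Row 3: (3,0)2 3/3 · (3,1)2 3/3 · (3,2)2 4/4 · (3,3)2 2/3
Row 4: (4,0)2 2/2 · (4,1)2 3/3 · (4,2)2 3/3 · (4,3)2 2/2
The smallest same-type fraction is 0/1 at (0,3), which reduces to 0/1. Any threshold above that leaves this student unsatisfied.

0/1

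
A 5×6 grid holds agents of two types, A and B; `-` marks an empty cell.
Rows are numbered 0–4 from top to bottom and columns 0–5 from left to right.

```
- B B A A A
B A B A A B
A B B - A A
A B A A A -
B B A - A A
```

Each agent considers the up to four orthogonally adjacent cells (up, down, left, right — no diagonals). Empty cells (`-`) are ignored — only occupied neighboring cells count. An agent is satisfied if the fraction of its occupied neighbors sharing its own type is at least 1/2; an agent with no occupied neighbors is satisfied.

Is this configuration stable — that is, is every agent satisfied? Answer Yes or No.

No

Row 0: (0,1)B 1/2 satisfied · (0,2)B 2/3 satisfied · (0,3)A 2/3 satisfied · (0,4)A 3/3 satisfied · (0,5)A 1/2 satisfied
Row 1: (1,0)B 0/2 not · (1,1)A 0/4 not · (1,2)B 2/4 satisfied · (1,3)A 2/3 satisfied · (1,4)A 3/4 satisfied · (1,5)B 0/3 not
Row 2: (2,0)A 1/3 not · (2,1)B 2/4 satisfied · (2,2)B 2/3 satisfied · (2,4)A 3/3 satisfied · (2,5)A 1/2 satisfied
Row 3: (3,0)A 1/3 not · (3,1)B 2/4 satisfied · (3,2)A 2/4 satisfied · (3,3)A 2/2 satisfied · (3,4)A 3/3 satisfied
Row 4: (4,0)B 1/2 satisfied · (4,1)B 2/3 satisfied · (4,2)A 1/2 satisfied · (4,4)A 2/2 satisfied · (4,5)A 1/1 satisfied
For instance (1,0) has only 0/2 same-type neighbors, below 1/2.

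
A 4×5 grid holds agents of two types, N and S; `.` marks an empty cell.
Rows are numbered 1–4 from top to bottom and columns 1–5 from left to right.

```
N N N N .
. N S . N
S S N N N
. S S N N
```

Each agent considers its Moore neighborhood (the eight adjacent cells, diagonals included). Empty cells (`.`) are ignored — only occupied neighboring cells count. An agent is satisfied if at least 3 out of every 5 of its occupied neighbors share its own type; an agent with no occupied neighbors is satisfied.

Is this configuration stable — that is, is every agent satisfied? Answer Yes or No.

(1,1)N 2/2 ✓
(1,2)N 3/4 ✓
(1,3)N 3/4 ✓
(1,4)N 2/3 ✓
(2,2)N 4/7 ✗
(2,3)S 1/7 ✗
(2,5)N 3/3 ✓
(3,1)S 2/3 ✓
(3,2)S 4/6 ✓
(3,3)N 3/7 ✗
(3,4)N 5/7 ✓
(3,5)N 4/4 ✓
(4,2)S 3/4 ✓
(4,3)S 2/5 ✗
(4,4)N 4/5 ✓
(4,5)N 3/3 ✓
For instance (2,2) has only 4/7 same-type neighbors, below 3/5.

No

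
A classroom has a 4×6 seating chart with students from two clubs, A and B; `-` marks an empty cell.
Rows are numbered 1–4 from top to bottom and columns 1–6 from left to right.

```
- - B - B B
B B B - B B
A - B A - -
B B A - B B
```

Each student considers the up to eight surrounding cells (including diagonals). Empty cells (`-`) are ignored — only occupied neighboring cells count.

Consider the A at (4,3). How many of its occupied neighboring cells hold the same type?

1

Occupied neighbors of (4,3): (3,3)=B, (3,4)=A, (4,2)=B.
Same type (A): 1 of 3.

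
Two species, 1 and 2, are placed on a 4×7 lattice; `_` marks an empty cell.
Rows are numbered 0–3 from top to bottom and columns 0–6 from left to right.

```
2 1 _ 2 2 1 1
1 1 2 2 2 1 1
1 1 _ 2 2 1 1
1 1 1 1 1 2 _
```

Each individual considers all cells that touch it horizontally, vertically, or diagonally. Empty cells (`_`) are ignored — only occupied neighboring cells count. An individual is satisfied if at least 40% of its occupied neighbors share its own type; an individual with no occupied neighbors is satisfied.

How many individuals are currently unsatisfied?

2

(0,0)2 0/3 unhappy
(0,1)1 2/4 ok
(0,3)2 4/4 ok
(0,4)2 3/5 ok
(0,5)1 3/5 ok
(0,6)1 3/3 ok
(1,0)1 4/5 ok
(1,1)1 4/6 ok
(1,2)2 3/6 ok
(1,3)2 6/6 ok
(1,4)2 5/8 ok
(1,5)1 5/8 ok
(1,6)1 5/5 ok
(2,0)1 5/5 ok
(2,1)1 6/7 ok
(2,3)2 4/7 ok
(2,4)2 4/8 ok
(2,5)1 4/7 ok
(2,6)1 3/4 ok
(3,0)1 3/3 ok
(3,1)1 4/4 ok
(3,2)1 3/4 ok
(3,3)1 2/4 ok
(3,4)1 2/5 ok
(3,5)2 1/4 unhappy
Unsatisfied: (0,0), (3,5) — 2 in total.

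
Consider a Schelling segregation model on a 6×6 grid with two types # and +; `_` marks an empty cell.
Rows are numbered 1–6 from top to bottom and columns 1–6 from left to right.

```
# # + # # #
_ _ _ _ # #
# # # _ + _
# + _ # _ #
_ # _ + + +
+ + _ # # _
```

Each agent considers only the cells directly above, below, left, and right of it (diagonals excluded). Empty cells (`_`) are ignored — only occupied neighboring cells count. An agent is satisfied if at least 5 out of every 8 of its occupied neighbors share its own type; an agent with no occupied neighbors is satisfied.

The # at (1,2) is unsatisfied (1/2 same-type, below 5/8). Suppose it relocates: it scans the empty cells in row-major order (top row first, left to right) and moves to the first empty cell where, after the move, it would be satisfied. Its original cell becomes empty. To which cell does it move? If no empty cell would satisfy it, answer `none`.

Vacating (1,2). Empty cells in order:
  (2,1): 2/2 same-type → satisfied — stop here.

(2,1)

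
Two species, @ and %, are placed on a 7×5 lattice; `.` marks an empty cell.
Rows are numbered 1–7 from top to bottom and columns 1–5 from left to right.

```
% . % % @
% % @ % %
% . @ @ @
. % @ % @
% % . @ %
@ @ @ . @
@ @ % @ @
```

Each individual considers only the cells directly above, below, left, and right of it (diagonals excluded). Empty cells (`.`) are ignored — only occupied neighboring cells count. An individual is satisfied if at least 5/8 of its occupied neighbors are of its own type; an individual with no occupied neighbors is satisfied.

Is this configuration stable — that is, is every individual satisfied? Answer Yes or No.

(1,1)% 1/1 ok
(1,3)% 1/2 unhappy
(1,4)% 2/3 ok
(1,5)@ 0/2 unhappy
(2,1)% 3/3 ok
(2,2)% 1/2 unhappy
(2,3)@ 1/4 unhappy
(2,4)% 2/4 unhappy
(2,5)% 1/3 unhappy
(3,1)% 1/1 ok
(3,3)@ 3/3 ok
(3,4)@ 2/4 unhappy
(3,5)@ 2/3 ok
(4,2)% 1/2 unhappy
(4,3)@ 1/3 unhappy
(4,4)% 0/4 unhappy
(4,5)@ 1/3 unhappy
(5,1)% 1/2 unhappy
(5,2)% 2/3 ok
(5,4)@ 0/2 unhappy
(5,5)% 0/3 unhappy
(6,1)@ 2/3 ok
(6,2)@ 3/4 ok
(6,3)@ 1/2 unhappy
(6,5)@ 1/2 unhappy
(7,1)@ 2/2 ok
(7,2)@ 2/3 ok
(7,3)% 0/3 unhappy
(7,4)@ 1/2 unhappy
(7,5)@ 2/2 ok
For instance (1,3) has only 1/2 same-type neighbors, below 5/8.

No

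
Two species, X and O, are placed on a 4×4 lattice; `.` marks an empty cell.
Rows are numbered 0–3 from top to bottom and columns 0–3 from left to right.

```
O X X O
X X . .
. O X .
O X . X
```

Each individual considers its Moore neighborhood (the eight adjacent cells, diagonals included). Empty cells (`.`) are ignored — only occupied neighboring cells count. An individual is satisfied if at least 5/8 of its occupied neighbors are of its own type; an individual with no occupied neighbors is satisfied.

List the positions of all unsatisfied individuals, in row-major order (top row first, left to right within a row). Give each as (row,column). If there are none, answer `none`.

(0,0), (0,3), (1,0), (2,1), (3,0), (3,1)

(0,0)O 0/3 ✗
(0,1)X 3/4 ✓
(0,2)X 2/3 ✓
(0,3)O 0/1 ✗
(1,0)X 2/4 ✗
(1,1)X 4/6 ✓
(2,1)O 1/5 ✗
(2,2)X 3/4 ✓
(3,0)O 1/2 ✗
(3,1)X 1/3 ✗
(3,3)X 1/1 ✓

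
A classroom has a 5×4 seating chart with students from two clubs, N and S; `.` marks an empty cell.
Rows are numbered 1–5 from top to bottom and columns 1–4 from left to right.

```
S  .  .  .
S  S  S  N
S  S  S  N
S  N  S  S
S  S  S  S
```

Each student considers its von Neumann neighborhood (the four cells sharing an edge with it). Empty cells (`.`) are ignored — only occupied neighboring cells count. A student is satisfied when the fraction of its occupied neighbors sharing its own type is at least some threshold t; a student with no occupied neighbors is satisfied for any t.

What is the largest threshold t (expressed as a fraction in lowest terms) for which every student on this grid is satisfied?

Row 1: (1,1)S 1/1
Row 2: (2,1)S 3/3 · (2,2)S 3/3 · (2,3)S 2/3 · (2,4)N 1/2
Row 3: (3,1)S 3/3 · (3,2)S 3/4 · (3,3)S 3/4 · (3,4)N 1/3
Row 4: (4,1)S 2/3 · (4,2)N 0/4 · (4,3)S 3/4 · (4,4)S 2/3
Row 5: (5,1)S 2/2 · (5,2)S 2/3 · (5,3)S 3/3 · (5,4)S 2/2
The smallest same-type fraction is 0/4 at (4,2), which reduces to 0/1. Any threshold above that leaves this student unsatisfied.

0/1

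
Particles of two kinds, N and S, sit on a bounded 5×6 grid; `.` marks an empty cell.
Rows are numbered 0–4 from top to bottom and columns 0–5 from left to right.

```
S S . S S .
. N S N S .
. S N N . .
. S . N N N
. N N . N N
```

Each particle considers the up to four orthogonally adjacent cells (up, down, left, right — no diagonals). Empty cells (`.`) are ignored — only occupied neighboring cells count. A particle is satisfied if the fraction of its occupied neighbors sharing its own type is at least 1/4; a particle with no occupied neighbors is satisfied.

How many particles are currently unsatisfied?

2

Row 0: (0,0)S 1/1 ok · (0,1)S 1/2 ok · (0,3)S 1/2 ok · (0,4)S 2/2 ok
Row 1: (1,1)N 0/3 unhappy · (1,2)S 0/3 unhappy · (1,3)N 1/4 ok · (1,4)S 1/2 ok
Row 2: (2,1)S 1/3 ok · (2,2)N 1/3 ok · (2,3)N 3/3 ok
Row 3: (3,1)S 1/2 ok · (3,3)N 2/2 ok · (3,4)N 3/3 ok · (3,5)N 2/2 ok
Row 4: (4,1)N 1/2 ok · (4,2)N 1/1 ok · (4,4)N 2/2 ok · (4,5)N 2/2 ok
Unsatisfied: (1,1), (1,2) — 2 in total.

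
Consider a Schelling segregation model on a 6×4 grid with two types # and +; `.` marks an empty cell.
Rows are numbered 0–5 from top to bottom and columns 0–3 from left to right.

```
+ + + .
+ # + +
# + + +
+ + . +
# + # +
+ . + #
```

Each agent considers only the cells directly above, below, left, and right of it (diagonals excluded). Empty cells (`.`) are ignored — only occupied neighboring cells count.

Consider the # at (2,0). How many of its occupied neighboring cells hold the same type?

Occupied neighbors of (2,0): (1,0)=+, (3,0)=+, (2,1)=+.
Same type (#): 0 of 3.

0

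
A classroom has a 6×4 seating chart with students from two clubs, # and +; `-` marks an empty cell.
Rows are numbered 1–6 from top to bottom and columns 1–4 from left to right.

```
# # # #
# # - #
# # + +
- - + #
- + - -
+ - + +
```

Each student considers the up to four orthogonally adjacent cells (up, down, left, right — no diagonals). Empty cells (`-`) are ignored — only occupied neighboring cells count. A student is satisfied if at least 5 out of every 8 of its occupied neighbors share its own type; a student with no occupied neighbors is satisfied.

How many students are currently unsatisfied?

4

(1,1)# 2/2 ok
(1,2)# 3/3 ok
(1,3)# 2/2 ok
(1,4)# 2/2 ok
(2,1)# 3/3 ok
(2,2)# 3/3 ok
(2,4)# 1/2 unhappy
(3,1)# 2/2 ok
(3,2)# 2/3 ok
(3,3)+ 2/3 ok
(3,4)+ 1/3 unhappy
(4,3)+ 1/2 unhappy
(4,4)# 0/2 unhappy
(5,2)+ 0/0 ok
(6,1)+ 0/0 ok
(6,3)+ 1/1 ok
(6,4)+ 1/1 ok
Unsatisfied: (2,4), (3,4), (4,3), (4,4) — 4 in total.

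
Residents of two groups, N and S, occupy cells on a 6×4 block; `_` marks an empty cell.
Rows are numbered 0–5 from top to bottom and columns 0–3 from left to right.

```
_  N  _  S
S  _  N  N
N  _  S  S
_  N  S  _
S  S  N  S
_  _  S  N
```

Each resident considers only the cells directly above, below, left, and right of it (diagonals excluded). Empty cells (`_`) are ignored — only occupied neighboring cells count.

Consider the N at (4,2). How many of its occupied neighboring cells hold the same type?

Occupied neighbors of (4,2): (3,2)=S, (5,2)=S, (4,1)=S, (4,3)=S.
Same type (N): 0 of 4.

0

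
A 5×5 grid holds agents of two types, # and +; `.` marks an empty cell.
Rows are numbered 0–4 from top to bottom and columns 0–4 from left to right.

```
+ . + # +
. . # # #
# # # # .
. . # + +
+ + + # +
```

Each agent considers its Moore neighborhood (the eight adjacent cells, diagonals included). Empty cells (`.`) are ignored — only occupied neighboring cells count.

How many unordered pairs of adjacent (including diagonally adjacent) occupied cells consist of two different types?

16

Scan each occupied cell's neighbors to the right and below (and the two forward diagonals) so each pair is counted once.
Row 0: +(0,2)–#(0,3)≠ +(0,2)–#(1,2)≠ +(0,2)–#(1,3)≠ #(0,3)–+(0,4)≠ #(0,3)–#(1,3)= #(0,3)–#(1,4)= #(0,3)–#(1,2)= +(0,4)–#(1,4)≠ +(0,4)–#(1,3)≠  → 6/9 unlike.
Row 1: #(1,2)–#(1,3)= #(1,2)–#(2,2)= #(1,2)–#(2,3)= #(1,2)–#(2,1)= #(1,3)–#(1,4)= #(1,3)–#(2,3)= #(1,3)–#(2,2)= #(1,4)–#(2,3)=  → 0/8 unlike.
Row 2: #(2,0)–#(2,1)= #(2,1)–#(2,2)= #(2,1)–#(3,2)= #(2,2)–#(2,3)= #(2,2)–#(3,2)= #(2,2)–+(3,3)≠ #(2,3)–+(3,3)≠ #(2,3)–+(3,4)≠ #(2,3)–#(3,2)=  → 3/9 unlike.
Row 3: #(3,2)–+(3,3)≠ #(3,2)–+(4,2)≠ #(3,2)–#(4,3)= #(3,2)–+(4,1)≠ +(3,3)–+(3,4)= +(3,3)–#(4,3)≠ +(3,3)–+(4,4)= +(3,3)–+(4,2)= +(3,4)–+(4,4)= +(3,4)–#(4,3)≠  → 5/10 unlike.
Row 4: +(4,0)–+(4,1)= +(4,1)–+(4,2)= +(4,2)–#(4,3)≠ #(4,3)–+(4,4)≠  → 2/4 unlike.
Total adjacent occupied pairs: 40; unlike-type pairs: 16.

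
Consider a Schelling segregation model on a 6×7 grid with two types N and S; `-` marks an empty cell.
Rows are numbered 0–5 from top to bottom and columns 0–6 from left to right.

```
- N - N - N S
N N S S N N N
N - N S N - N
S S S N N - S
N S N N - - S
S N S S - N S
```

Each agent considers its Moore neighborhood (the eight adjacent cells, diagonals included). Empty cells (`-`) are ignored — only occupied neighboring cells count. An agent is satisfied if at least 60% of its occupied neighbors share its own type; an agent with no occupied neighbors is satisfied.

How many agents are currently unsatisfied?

Row 0: (0,1)N 2/3 ok · (0,3)N 1/3 unhappy · (0,5)N 3/4 ok · (0,6)S 0/3 unhappy
Row 1: (1,0)N 3/3 ok · (1,1)N 4/5 ok · (1,2)S 2/6 unhappy · (1,3)S 2/6 unhappy · (1,4)N 4/6 ok · (1,5)N 5/6 ok · (1,6)N 3/4 ok
Row 2: (2,0)N 2/4 unhappy · (2,2)N 2/7 unhappy · (2,3)S 3/8 unhappy · (2,4)N 4/6 ok · (2,6)N 2/3 ok
Row 3: (3,0)S 2/4 unhappy · (3,1)S 3/7 unhappy · (3,2)S 3/7 unhappy · (3,3)N 5/7 ok · (3,4)N 3/4 ok · (3,6)S 1/2 unhappy
Row 4: (4,0)N 1/5 unhappy · (4,1)S 5/8 ok · (4,2)N 3/8 unhappy · (4,3)N 3/6 unhappy · (4,6)S 2/3 ok
Row 5: (5,0)S 1/3 unhappy · (5,1)N 2/5 unhappy · (5,2)S 2/5 unhappy · (5,3)S 1/3 unhappy · (5,5)N 0/2 unhappy · (5,6)S 1/2 unhappy
Unsatisfied: (0,3), (0,6), (1,2), (1,3), (2,0), (2,2), (2,3), (3,0), (3,1), (3,2), (3,6), (4,0), (4,2), (4,3), (5,0), (5,1), (5,2), (5,3), (5,5), (5,6) — 20 in total.

20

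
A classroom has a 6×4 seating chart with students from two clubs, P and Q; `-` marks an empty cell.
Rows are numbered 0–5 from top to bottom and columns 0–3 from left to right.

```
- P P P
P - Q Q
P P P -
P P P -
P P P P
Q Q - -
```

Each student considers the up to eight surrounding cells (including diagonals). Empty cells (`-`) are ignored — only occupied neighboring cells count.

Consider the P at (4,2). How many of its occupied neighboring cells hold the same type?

Occupied neighbors of (4,2): (3,1)=P, (3,2)=P, (4,1)=P, (4,3)=P, (5,1)=Q.
Same type (P): 4 of 5.

4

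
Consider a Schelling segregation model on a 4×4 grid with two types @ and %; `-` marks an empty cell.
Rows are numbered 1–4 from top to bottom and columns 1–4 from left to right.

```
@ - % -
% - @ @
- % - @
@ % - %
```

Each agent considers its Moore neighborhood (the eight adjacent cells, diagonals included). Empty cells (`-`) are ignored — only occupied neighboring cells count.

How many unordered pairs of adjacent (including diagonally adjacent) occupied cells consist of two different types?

Scan each occupied cell's neighbors to the right and below (and the two forward diagonals) so each pair is counted once.
Row 1: @(1,1)–%(2,1)≠ %(1,3)–@(2,3)≠ %(1,3)–@(2,4)≠  → 3/3 unlike.
Row 2: %(2,1)–%(3,2)= @(2,3)–@(2,4)= @(2,3)–@(3,4)= @(2,3)–%(3,2)≠ @(2,4)–@(3,4)=  → 1/5 unlike.
Row 3: %(3,2)–%(4,2)= %(3,2)–@(4,1)≠ @(3,4)–%(4,4)≠  → 2/3 unlike.
Row 4: @(4,1)–%(4,2)≠  → 1/1 unlike.
Total adjacent occupied pairs: 12; unlike-type pairs: 7.

7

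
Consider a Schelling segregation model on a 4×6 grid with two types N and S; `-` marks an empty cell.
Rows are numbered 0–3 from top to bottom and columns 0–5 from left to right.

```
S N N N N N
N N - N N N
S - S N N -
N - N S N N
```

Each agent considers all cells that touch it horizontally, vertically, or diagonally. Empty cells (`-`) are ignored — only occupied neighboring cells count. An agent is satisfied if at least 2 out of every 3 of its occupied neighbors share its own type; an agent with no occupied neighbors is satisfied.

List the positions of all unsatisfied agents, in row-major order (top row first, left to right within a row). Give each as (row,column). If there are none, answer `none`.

(0,0)S 0/3 not
(0,1)N 3/4 satisfied
(0,2)N 4/4 satisfied
(0,3)N 4/4 satisfied
(0,4)N 5/5 satisfied
(0,5)N 3/3 satisfied
(1,0)N 2/4 not
(1,1)N 3/6 not
(1,3)N 6/7 satisfied
(1,4)N 7/7 satisfied
(1,5)N 4/4 satisfied
(2,0)S 0/3 not
(2,2)S 1/5 not
(2,3)N 5/7 satisfied
(2,4)N 6/7 satisfied
(3,0)N 0/1 not
(3,2)N 1/3 not
(3,3)S 1/5 not
(3,4)N 3/4 satisfied
(3,5)N 2/2 satisfied

(0,0), (1,0), (1,1), (2,0), (2,2), (3,0), (3,2), (3,3)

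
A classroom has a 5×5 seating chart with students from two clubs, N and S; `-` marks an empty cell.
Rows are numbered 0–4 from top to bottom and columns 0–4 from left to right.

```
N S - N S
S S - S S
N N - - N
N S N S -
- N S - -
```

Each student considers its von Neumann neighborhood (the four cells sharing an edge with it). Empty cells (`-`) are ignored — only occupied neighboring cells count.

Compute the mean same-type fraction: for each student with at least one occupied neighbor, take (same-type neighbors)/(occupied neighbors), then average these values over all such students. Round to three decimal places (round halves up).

(0,0)N 0/2
(0,1)S 1/2
(0,3)N 0/2
(0,4)S 1/2
(1,0)S 1/3
(1,1)S 2/3
(1,3)S 1/2
(1,4)S 2/3
(2,0)N 2/3
(2,1)N 1/3
(2,4)N 0/1
(3,0)N 1/2
(3,1)S 0/4
(3,2)N 0/3
(3,3)S 0/1
(4,1)N 0/2
(4,2)S 0/2
Sum over 17 students: 0/2 + 1/2 + 0/2 + 1/2 + 1/3 + 2/3 + 1/2 + 2/3 + 2/3 + 1/3 + 0/1 + 1/2 + 0/4 + 0/3 + 0/1 + 0/2 + 0/2 = 14/3; mean = 14/3 ÷ 17 = 14/51 = 0.274509… → 0.275.

0.275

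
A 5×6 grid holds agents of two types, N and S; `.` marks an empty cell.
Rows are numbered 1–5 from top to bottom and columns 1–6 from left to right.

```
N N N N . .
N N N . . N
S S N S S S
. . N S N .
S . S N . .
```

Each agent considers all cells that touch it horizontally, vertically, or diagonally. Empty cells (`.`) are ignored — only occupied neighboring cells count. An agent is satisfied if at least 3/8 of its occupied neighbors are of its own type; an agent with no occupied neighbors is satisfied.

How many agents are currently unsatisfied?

8

Row 1: (1,1)N 3/3 ok · (1,2)N 5/5 ok · (1,3)N 4/4 ok · (1,4)N 2/2 ok
Row 2: (2,1)N 3/5 ok · (2,2)N 6/8 ok · (2,3)N 5/7 ok · (2,6)N 0/2 unhappy
Row 3: (3,1)S 1/3 unhappy · (3,2)S 1/6 unhappy · (3,3)N 3/6 ok · (3,4)S 2/6 unhappy · (3,5)S 3/5 ok · (3,6)S 1/3 unhappy
Row 4: (4,3)N 2/6 unhappy · (4,4)S 3/7 ok · (4,5)N 1/5 unhappy
Row 5: (5,1)S 0/0 ok · (5,3)S 1/3 unhappy · (5,4)N 2/4 ok
Unsatisfied: (2,6), (3,1), (3,2), (3,4), (3,6), (4,3), (4,5), (5,3) — 8 in total.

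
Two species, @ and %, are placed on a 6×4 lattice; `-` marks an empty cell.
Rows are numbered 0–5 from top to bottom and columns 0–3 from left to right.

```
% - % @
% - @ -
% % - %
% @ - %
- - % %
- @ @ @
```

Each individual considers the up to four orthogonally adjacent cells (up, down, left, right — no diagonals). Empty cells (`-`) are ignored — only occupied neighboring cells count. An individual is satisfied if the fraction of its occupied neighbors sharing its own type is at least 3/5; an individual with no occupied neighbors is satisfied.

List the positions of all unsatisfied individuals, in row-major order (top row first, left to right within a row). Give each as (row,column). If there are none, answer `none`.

Row 0: (0,0)% 1/1 satisfied · (0,2)% 0/2 not · (0,3)@ 0/1 not
Row 1: (1,0)% 2/2 satisfied · (1,2)@ 0/1 not
Row 2: (2,0)% 3/3 satisfied · (2,1)% 1/2 not · (2,3)% 1/1 satisfied
Row 3: (3,0)% 1/2 not · (3,1)@ 0/2 not · (3,3)% 2/2 satisfied
Row 4: (4,2)% 1/2 not · (4,3)% 2/3 satisfied
Row 5: (5,1)@ 1/1 satisfied · (5,2)@ 2/3 satisfied · (5,3)@ 1/2 not

(0,2), (0,3), (1,2), (2,1), (3,0), (3,1), (4,2), (5,3)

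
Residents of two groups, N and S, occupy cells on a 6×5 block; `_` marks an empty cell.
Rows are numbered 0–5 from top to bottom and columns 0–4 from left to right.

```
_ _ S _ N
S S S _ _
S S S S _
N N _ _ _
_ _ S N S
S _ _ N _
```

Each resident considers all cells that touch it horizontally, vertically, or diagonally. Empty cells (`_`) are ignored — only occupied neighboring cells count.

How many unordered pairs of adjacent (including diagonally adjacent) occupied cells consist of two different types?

10

Scan each occupied cell's neighbors to the right and below (and the two forward diagonals) so each pair is counted once.
Row 0: S(0,2)–S(1,2)= S(0,2)–S(1,1)=  → 0/2 unlike.
Row 1: S(1,0)–S(1,1)= S(1,0)–S(2,0)= S(1,0)–S(2,1)= S(1,1)–S(1,2)= S(1,1)–S(2,1)= S(1,1)–S(2,2)= S(1,1)–S(2,0)= S(1,2)–S(2,2)= S(1,2)–S(2,3)= S(1,2)–S(2,1)=  → 0/10 unlike.
Row 2: S(2,0)–S(2,1)= S(2,0)–N(3,0)≠ S(2,0)–N(3,1)≠ S(2,1)–S(2,2)= S(2,1)–N(3,1)≠ S(2,1)–N(3,0)≠ S(2,2)–S(2,3)= S(2,2)–N(3,1)≠  → 5/8 unlike.
Row 3: N(3,0)–N(3,1)= N(3,1)–S(4,2)≠  → 1/2 unlike.
Row 4: S(4,2)–N(4,3)≠ S(4,2)–N(5,3)≠ N(4,3)–S(4,4)≠ N(4,3)–N(5,3)= S(4,4)–N(5,3)≠  → 4/5 unlike.
Total adjacent occupied pairs: 27; unlike-type pairs: 10.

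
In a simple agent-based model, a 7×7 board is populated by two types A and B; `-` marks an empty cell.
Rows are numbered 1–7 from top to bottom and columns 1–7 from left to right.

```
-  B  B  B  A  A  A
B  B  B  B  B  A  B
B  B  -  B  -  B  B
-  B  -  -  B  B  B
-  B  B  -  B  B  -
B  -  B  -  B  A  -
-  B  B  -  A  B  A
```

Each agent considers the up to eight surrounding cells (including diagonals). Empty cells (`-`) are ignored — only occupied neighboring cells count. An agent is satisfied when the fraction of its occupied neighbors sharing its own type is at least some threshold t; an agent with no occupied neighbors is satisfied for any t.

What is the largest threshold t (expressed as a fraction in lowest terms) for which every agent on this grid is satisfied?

1/4

(1,2)B 4/4
(1,3)B 5/5
(1,4)B 4/5
(1,5)A 2/5
(1,6)A 3/5
(1,7)A 2/3
(2,1)B 4/4
(2,2)B 6/6
(2,3)B 7/7
(2,4)B 5/6
(2,5)B 4/7
(2,6)A 3/7
(2,7)B 2/5
(3,1)B 4/4
(3,2)B 5/5
(3,4)B 4/4
(3,6)B 6/7
(3,7)B 4/5
(4,2)B 4/4
(4,5)B 5/5
(4,6)B 6/6
(4,7)B 4/4
(5,2)B 4/4
(5,3)B 3/3
(5,5)B 4/5
(5,6)B 5/6
(6,1)B 2/2
(6,3)B 4/4
(6,5)B 3/5
(6,6)A 2/6
(7,2)B 3/3
(7,3)B 2/2
(7,5)A 1/3
(7,6)B 1/4
(7,7)A 1/2
The smallest same-type fraction is 1/4 at (7,6), which reduces to 1/4. Any threshold above that leaves this agent unsatisfied.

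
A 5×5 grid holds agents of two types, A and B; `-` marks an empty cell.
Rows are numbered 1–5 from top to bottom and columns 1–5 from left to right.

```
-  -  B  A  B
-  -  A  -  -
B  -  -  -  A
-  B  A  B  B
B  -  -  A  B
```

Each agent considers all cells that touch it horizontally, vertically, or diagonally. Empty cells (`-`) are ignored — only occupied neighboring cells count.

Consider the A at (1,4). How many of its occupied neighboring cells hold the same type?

Occupied neighbors of (1,4): (1,3)=B, (1,5)=B, (2,3)=A.
Same type (A): 1 of 3.

1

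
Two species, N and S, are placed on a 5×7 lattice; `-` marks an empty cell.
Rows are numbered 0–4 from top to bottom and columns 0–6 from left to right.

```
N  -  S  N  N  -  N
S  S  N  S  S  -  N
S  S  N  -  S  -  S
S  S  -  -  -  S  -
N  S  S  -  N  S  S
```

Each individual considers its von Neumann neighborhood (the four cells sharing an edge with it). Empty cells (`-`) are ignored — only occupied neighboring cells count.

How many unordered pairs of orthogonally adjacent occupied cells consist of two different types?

12

Scan each occupied cell's neighbors to the right and below so each pair is counted once.
From row 0: 5 unlike of 7 pairs (running 5/7).
From row 1: 3 unlike of 9 pairs (running 8/16).
From row 2: 1 unlike of 4 pairs (running 9/20).
From row 3: 1 unlike of 4 pairs (running 10/24).
From row 4: 2 unlike of 4 pairs (running 12/28).
Total adjacent occupied pairs: 28; unlike-type pairs: 12.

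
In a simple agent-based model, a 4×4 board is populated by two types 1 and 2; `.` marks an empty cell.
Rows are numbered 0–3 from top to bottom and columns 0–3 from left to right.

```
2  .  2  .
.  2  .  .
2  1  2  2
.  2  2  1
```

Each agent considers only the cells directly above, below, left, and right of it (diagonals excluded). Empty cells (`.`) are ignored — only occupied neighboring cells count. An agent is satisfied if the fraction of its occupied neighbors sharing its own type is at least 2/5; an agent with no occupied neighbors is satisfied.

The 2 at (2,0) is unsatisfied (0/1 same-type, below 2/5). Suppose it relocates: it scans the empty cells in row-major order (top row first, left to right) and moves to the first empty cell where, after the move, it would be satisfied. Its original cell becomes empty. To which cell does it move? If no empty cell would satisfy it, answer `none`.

(0,1)

Vacating (2,0). Empty cells in order:
  (0,1): 3/3 same-type → satisfied — stop here.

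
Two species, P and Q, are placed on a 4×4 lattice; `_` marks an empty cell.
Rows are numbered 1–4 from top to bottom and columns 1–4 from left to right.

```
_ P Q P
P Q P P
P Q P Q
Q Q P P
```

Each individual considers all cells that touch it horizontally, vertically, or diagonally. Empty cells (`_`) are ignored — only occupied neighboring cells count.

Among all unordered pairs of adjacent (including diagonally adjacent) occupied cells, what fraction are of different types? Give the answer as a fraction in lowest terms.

23/39

Scan each occupied cell's neighbors to the right and below (and the two forward diagonals) so each pair is counted once.
From row 1: 5 unlike of 10 pairs (running 5/10).
From row 2: 8 unlike of 13 pairs (running 13/23).
From row 3: 9 unlike of 13 pairs (running 22/36).
From row 4: 1 unlike of 3 pairs (running 23/39).
Total adjacent occupied pairs: 39; unlike-type pairs: 23.
23/39 is already in lowest terms.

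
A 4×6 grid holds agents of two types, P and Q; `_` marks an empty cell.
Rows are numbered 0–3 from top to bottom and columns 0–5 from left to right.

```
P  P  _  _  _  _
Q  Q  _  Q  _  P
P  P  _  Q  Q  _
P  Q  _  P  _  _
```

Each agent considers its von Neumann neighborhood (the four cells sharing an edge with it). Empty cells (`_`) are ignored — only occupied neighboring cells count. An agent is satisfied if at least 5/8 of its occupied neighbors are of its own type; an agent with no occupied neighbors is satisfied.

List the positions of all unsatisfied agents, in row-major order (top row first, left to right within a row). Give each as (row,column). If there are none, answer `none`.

(0,0)P 1/2 ✗
(0,1)P 1/2 ✗
(1,0)Q 1/3 ✗
(1,1)Q 1/3 ✗
(1,3)Q 1/1 ✓
(1,5)P 0/0 ✓
(2,0)P 2/3 ✓
(2,1)P 1/3 ✗
(2,3)Q 2/3 ✓
(2,4)Q 1/1 ✓
(3,0)P 1/2 ✗
(3,1)Q 0/2 ✗
(3,3)P 0/1 ✗

(0,0), (0,1), (1,0), (1,1), (2,1), (3,0), (3,1), (3,3)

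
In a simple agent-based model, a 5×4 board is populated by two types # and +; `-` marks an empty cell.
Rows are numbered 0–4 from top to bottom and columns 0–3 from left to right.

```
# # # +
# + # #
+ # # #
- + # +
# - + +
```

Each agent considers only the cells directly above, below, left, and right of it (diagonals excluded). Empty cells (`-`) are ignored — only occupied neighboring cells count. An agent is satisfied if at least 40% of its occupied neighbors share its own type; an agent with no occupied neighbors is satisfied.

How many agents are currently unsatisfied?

Row 0: (0,0)# 2/2 satisfied · (0,1)# 2/3 satisfied · (0,2)# 2/3 satisfied · (0,3)+ 0/2 not
Row 1: (1,0)# 1/3 not · (1,1)+ 0/4 not · (1,2)# 3/4 satisfied · (1,3)# 2/3 satisfied
Row 2: (2,0)+ 0/2 not · (2,1)# 1/4 not · (2,2)# 4/4 satisfied · (2,3)# 2/3 satisfied
Row 3: (3,1)+ 0/2 not · (3,2)# 1/4 not · (3,3)+ 1/3 not
Row 4: (4,0)# 0/0 satisfied · (4,2)+ 1/2 satisfied · (4,3)+ 2/2 satisfied
Unsatisfied: (0,3), (1,0), (1,1), (2,0), (2,1), (3,1), (3,2), (3,3) — 8 in total.

8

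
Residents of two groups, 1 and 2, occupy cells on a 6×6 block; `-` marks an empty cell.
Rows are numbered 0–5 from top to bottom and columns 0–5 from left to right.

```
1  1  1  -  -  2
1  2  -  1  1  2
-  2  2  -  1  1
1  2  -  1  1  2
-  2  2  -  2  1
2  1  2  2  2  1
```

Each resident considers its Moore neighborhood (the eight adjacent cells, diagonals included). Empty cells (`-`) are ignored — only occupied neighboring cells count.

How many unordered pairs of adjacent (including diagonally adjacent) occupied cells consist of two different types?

29

Scan each occupied cell's neighbors to the right and below (and the two forward diagonals) so each pair is counted once.
From row 0: 4 unlike of 10 pairs (running 4/10).
From row 1: 6 unlike of 12 pairs (running 10/22).
From row 2: 4 unlike of 11 pairs (running 14/33).
From row 3: 7 unlike of 12 pairs (running 21/45).
From row 4: 5 unlike of 13 pairs (running 26/58).
From row 5: 3 unlike of 5 pairs (running 29/63).
Total adjacent occupied pairs: 63; unlike-type pairs: 29.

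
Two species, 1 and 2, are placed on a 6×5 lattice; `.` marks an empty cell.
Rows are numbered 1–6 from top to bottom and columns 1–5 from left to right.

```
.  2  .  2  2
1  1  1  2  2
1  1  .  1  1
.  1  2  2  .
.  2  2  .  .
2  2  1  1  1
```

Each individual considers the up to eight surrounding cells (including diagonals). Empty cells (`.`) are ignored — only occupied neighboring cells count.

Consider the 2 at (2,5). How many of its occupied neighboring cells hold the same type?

Occupied neighbors of (2,5): (1,4)=2, (1,5)=2, (2,4)=2, (3,4)=1, (3,5)=1.
Same type (2): 3 of 5.

3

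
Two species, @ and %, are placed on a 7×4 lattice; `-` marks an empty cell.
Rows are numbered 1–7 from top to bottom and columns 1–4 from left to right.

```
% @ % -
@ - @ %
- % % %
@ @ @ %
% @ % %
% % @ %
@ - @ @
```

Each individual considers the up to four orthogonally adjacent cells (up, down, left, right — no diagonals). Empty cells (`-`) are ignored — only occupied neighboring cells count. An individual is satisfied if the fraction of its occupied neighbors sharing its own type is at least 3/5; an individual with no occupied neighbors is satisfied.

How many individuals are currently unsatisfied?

(1,1)% 0/2 unhappy
(1,2)@ 0/2 unhappy
(1,3)% 0/2 unhappy
(2,1)@ 0/1 unhappy
(2,3)@ 0/3 unhappy
(2,4)% 1/2 unhappy
(3,2)% 1/2 unhappy
(3,3)% 2/4 unhappy
(3,4)% 3/3 ok
(4,1)@ 1/2 unhappy
(4,2)@ 3/4 ok
(4,3)@ 1/4 unhappy
(4,4)% 2/3 ok
(5,1)% 1/3 unhappy
(5,2)@ 1/4 unhappy
(5,3)% 1/4 unhappy
(5,4)% 3/3 ok
(6,1)% 2/3 ok
(6,2)% 1/3 unhappy
(6,3)@ 1/4 unhappy
(6,4)% 1/3 unhappy
(7,1)@ 0/1 unhappy
(7,3)@ 2/2 ok
(7,4)@ 1/2 unhappy
Unsatisfied: (1,1), (1,2), (1,3), (2,1), (2,3), (2,4), (3,2), (3,3), (4,1), (4,3), (5,1), (5,2), (5,3), (6,2), (6,3), (6,4), (7,1), (7,4) — 18 in total.

18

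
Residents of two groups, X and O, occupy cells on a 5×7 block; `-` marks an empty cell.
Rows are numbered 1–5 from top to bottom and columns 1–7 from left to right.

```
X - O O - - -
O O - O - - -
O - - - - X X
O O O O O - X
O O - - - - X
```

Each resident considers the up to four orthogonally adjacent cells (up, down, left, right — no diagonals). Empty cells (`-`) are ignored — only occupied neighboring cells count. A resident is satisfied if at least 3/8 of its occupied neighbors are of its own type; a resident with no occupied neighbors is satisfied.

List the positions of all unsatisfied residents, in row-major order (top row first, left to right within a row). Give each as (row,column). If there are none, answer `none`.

(1,1)X 0/1 ✗
(1,3)O 1/1 ✓
(1,4)O 2/2 ✓
(2,1)O 2/3 ✓
(2,2)O 1/1 ✓
(2,4)O 1/1 ✓
(3,1)O 2/2 ✓
(3,6)X 1/1 ✓
(3,7)X 2/2 ✓
(4,1)O 3/3 ✓
(4,2)O 3/3 ✓
(4,3)O 2/2 ✓
(4,4)O 2/2 ✓
(4,5)O 1/1 ✓
(4,7)X 2/2 ✓
(5,1)O 2/2 ✓
(5,2)O 2/2 ✓
(5,7)X 1/1 ✓

(1,1)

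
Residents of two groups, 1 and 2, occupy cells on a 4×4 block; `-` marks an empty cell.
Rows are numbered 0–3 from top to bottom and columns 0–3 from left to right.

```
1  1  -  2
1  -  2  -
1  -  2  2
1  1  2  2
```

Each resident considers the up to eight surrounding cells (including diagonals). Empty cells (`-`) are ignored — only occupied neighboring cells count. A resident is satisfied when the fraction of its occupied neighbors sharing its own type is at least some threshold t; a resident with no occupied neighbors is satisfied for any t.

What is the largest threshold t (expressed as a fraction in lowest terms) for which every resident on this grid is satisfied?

1/2

(0,0)1 2/2
(0,1)1 2/3
(0,3)2 1/1
(1,0)1 3/3
(1,2)2 3/4
(2,0)1 3/3
(2,2)2 4/5
(2,3)2 4/4
(3,0)1 2/2
(3,1)1 2/4
(3,2)2 3/4
(3,3)2 3/3
The smallest same-type fraction is 2/4 at (3,1), which reduces to 1/2. Any threshold above that leaves this resident unsatisfied.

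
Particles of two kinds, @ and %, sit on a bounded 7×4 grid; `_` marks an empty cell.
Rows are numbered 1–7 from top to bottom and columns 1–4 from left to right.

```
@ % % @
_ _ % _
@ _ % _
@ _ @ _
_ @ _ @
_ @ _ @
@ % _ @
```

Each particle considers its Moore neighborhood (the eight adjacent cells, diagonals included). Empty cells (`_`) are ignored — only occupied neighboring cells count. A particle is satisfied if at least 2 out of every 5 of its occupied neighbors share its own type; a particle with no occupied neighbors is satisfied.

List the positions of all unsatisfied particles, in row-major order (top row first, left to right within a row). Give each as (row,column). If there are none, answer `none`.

(1,1), (1,4), (7,2)

(1,1)@ 0/1 not
(1,2)% 2/3 satisfied
(1,3)% 2/3 satisfied
(1,4)@ 0/2 not
(2,3)% 3/4 satisfied
(3,1)@ 1/1 satisfied
(3,3)% 1/2 satisfied
(4,1)@ 2/2 satisfied
(4,3)@ 2/3 satisfied
(5,2)@ 3/3 satisfied
(5,4)@ 2/2 satisfied
(6,2)@ 2/3 satisfied
(6,4)@ 2/2 satisfied
(7,1)@ 1/2 satisfied
(7,2)% 0/2 not
(7,4)@ 1/1 satisfied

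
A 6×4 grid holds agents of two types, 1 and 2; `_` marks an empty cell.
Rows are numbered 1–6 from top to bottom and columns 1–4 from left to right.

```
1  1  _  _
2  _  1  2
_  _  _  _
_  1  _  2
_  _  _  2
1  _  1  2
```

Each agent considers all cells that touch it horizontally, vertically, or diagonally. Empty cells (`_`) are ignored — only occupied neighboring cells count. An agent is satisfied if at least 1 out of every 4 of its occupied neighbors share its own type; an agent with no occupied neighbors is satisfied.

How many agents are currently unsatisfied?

Row 1: (1,1)1 1/2 ✓ · (1,2)1 2/3 ✓
Row 2: (2,1)2 0/2 ✗ · (2,3)1 1/2 ✓ · (2,4)2 0/1 ✗
Row 4: (4,2)1 0/0 ✓ · (4,4)2 1/1 ✓
Row 5: (5,4)2 2/3 ✓
Row 6: (6,1)1 0/0 ✓ · (6,3)1 0/2 ✗ · (6,4)2 1/2 ✓
Unsatisfied: (2,1), (2,4), (6,3) — 3 in total.

3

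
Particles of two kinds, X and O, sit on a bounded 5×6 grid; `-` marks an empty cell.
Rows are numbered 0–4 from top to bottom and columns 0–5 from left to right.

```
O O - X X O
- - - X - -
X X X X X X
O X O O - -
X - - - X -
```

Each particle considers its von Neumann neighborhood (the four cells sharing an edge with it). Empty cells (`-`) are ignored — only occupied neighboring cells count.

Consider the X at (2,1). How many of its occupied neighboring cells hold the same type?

3

Occupied neighbors of (2,1): (3,1)=X, (2,0)=X, (2,2)=X.
Same type (X): 3 of 3.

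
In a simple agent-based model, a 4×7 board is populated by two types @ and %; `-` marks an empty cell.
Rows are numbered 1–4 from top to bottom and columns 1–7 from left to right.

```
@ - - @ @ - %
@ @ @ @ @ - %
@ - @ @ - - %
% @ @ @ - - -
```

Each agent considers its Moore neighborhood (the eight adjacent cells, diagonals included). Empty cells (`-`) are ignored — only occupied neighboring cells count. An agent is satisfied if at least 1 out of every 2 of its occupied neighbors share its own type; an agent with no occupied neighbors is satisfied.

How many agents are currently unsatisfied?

Row 1: (1,1)@ 2/2 ok · (1,4)@ 4/4 ok · (1,5)@ 3/3 ok · (1,7)% 1/1 ok
Row 2: (2,1)@ 3/3 ok · (2,2)@ 5/5 ok · (2,3)@ 5/5 ok · (2,4)@ 6/6 ok · (2,5)@ 4/4 ok · (2,7)% 2/2 ok
Row 3: (3,1)@ 3/4 ok · (3,3)@ 7/7 ok · (3,4)@ 6/6 ok · (3,7)% 1/1 ok
Row 4: (4,1)% 0/2 unhappy · (4,2)@ 3/4 ok · (4,3)@ 4/4 ok · (4,4)@ 3/3 ok
Unsatisfied: (4,1) — 1 in total.

1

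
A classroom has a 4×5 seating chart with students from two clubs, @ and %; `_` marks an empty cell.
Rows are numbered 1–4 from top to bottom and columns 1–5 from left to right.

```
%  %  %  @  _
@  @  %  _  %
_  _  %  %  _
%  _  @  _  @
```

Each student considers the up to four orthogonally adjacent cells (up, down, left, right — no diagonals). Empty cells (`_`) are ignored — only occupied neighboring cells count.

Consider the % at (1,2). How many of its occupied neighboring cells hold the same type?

Occupied neighbors of (1,2): (2,2)=@, (1,1)=%, (1,3)=%.
Same type (%): 2 of 3.

2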